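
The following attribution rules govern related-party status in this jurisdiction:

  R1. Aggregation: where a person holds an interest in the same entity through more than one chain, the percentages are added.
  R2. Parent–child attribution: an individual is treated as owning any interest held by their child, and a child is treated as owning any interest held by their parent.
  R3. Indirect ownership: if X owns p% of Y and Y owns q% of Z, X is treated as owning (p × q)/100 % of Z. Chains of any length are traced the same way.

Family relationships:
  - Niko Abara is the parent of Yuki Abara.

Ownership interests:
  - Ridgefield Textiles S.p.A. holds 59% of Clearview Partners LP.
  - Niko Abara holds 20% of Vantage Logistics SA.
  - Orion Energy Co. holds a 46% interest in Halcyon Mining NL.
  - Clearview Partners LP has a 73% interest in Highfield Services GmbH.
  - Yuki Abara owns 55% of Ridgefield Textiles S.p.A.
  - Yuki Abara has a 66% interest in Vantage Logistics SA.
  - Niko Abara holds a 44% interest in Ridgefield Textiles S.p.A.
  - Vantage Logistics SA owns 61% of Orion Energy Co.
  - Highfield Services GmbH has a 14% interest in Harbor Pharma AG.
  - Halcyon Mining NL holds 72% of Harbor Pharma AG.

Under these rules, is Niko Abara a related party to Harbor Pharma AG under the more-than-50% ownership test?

No

By parent–child attribution (R2), Niko Abara is treated as also owning Yuki Abara's interest in Vantage Logistics SA, giving 20% + 66% = 86%.
By parent–child attribution (R2), Niko Abara is treated as also owning Yuki Abara's interest in Ridgefield Textiles S.p.A, giving 44% + 55% = 99%.
Chain via Vantage Logistics SA → Orion Energy Co. → Halcyon Mining NL (R3): 86% × 61% × 46% × 72% = 17.374752% of Harbor Pharma AG.
Chain via Ridgefield Textiles S.p.A. → Clearview Partners LP → Highfield Services GmbH (R3): 99% × 59% × 73% × 14% = 5.969502% of Harbor Pharma AG.
Aggregating (R1): 17.374752% + 5.969502% = 23.344254%.
23.344254% does not exceed the 50% threshold, so Niko is not a related party to Harbor Pharma AG.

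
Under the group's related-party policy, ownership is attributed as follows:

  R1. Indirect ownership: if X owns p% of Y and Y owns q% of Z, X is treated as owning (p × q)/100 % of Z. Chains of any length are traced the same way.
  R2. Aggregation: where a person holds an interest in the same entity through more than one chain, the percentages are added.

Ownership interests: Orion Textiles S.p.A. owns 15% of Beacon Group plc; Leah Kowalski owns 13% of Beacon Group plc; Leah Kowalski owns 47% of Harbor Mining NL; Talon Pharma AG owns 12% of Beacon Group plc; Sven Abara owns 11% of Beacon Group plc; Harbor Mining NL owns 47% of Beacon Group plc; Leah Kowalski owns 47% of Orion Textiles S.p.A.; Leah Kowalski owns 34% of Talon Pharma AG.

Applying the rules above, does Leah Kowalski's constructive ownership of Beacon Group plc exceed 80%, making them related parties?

Chain via Harbor Mining NL (R1): 47% × 47% = 22.09% of Beacon Group plc.
Chain via Talon Pharma AG (R1): 34% × 12% = 4.08% of Beacon Group plc.
Chain via Orion Textiles S.p.A. (R1): 47% × 15% = 7.05% of Beacon Group plc.
Direct interest in Beacon Group plc: 13%.
Aggregating (R2): 22.09% + 4.08% + 7.05% + 13% = 46.22%.
46.22% does not exceed the 80% threshold, so Leah is not a related party to Beacon Group plc.

No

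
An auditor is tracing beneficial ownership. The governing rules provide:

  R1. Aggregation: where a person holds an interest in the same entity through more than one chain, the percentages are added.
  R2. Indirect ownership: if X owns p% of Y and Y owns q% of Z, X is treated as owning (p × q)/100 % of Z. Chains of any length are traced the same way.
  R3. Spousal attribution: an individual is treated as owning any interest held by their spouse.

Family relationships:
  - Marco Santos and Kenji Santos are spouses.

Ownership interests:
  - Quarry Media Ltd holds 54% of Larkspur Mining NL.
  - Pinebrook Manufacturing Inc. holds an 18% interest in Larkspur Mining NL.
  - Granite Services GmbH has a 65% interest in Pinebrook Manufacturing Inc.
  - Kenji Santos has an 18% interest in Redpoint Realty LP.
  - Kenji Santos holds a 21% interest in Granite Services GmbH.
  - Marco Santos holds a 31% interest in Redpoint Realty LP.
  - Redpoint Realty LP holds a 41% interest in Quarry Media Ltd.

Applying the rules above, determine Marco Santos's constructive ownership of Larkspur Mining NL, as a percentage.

By spousal attribution (R3), Marco Santos is treated as also owning Kenji Santos's interest in Redpoint Realty LP, giving 31% + 18% = 49%.
By spousal attribution (R3), Marco Santos is treated as owning Kenji Santos's 21% interest in Granite Services GmbH.
Chain via Redpoint Realty LP → Quarry Media Ltd (R2): 49% × 41% × 54% = 10.8486% of Larkspur Mining NL.
Chain via Granite Services GmbH → Pinebrook Manufacturing Inc. (R2): 21% × 65% × 18% = 2.457% of Larkspur Mining NL.
Aggregating (R1): 10.8486% + 2.457% = 13.3056%.

13.3056%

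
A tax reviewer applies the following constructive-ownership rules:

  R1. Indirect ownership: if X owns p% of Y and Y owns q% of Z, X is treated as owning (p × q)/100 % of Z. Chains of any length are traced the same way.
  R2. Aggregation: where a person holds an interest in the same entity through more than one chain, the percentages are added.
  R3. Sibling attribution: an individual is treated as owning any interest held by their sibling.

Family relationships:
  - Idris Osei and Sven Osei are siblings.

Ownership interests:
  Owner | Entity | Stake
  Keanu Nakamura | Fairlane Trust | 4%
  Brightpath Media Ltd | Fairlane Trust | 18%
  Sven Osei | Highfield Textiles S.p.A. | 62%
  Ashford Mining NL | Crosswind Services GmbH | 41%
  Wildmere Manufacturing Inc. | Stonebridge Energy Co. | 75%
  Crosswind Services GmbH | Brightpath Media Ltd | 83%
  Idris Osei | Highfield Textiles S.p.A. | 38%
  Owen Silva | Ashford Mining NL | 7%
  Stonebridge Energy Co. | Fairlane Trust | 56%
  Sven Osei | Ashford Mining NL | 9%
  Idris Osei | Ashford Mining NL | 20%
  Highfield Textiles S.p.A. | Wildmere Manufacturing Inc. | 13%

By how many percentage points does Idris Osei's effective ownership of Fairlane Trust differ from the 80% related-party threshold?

72.763634

By sibling attribution (R3), Idris Osei is treated as also owning Sven Osei's interest in Highfield Textiles S.p.A, giving 38% + 62% = 100%.
By sibling attribution (R3), Idris Osei is treated as also owning Sven Osei's interest in Ashford Mining NL, giving 20% + 9% = 29%.
Chain via Highfield Textiles S.p.A. → Wildmere Manufacturing Inc. → Stonebridge Energy Co. (R1): 100% × 13% × 75% × 56% = 5.46% of Fairlane Trust.
Chain via Ashford Mining NL → Crosswind Services GmbH → Brightpath Media Ltd (R1): 29% × 41% × 83% × 18% = 1.776366% of Fairlane Trust.
Aggregating (R2): 5.46% + 1.776366% = 7.236366%.
7.236366% falls short of the 80% threshold by 72.763634 percentage points.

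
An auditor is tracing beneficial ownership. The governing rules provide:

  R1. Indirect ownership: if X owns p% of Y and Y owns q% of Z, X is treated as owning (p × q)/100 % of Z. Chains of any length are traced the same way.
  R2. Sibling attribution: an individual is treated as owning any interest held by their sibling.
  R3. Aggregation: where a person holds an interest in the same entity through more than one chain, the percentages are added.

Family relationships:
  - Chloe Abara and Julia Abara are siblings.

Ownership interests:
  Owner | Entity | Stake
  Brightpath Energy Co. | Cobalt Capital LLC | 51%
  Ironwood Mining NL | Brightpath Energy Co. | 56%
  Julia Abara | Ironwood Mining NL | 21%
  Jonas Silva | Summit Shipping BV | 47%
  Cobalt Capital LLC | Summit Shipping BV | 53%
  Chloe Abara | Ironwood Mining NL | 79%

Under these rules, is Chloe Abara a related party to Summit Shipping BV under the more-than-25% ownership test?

By sibling attribution (R2), Chloe Abara is treated as also owning Julia Abara's interest in Ironwood Mining NL, giving 79% + 21% = 100%.
Chain via Ironwood Mining NL → Brightpath Energy Co. → Cobalt Capital LLC (R1): 100% × 56% × 51% × 53% = 15.1368% of Summit Shipping BV.
15.1368% does not exceed the 25% threshold, so Chloe is not a related party to Summit Shipping BV.

No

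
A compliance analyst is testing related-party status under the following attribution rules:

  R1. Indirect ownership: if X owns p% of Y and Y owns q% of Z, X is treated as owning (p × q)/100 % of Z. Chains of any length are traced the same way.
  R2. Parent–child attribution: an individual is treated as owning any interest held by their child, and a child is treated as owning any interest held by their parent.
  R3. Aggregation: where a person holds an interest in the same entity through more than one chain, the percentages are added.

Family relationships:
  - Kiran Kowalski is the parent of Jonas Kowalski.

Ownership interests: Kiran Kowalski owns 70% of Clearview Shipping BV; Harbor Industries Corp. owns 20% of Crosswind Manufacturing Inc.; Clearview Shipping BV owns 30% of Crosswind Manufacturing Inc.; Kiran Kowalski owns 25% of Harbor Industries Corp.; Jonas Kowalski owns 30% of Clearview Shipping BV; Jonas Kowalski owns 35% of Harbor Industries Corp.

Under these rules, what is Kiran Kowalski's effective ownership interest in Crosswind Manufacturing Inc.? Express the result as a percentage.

By parent–child attribution (R2), Kiran Kowalski is treated as also owning Jonas Kowalski's interest in Clearview Shipping BV, giving 70% + 30% = 100%.
By parent–child attribution (R2), Kiran Kowalski is treated as also owning Jonas Kowalski's interest in Harbor Industries Corp, giving 25% + 35% = 60%.
Chain via Clearview Shipping BV (R1): 100% × 30% = 30% of Crosswind Manufacturing Inc.
Chain via Harbor Industries Corp. (R1): 60% × 20% = 12% of Crosswind Manufacturing Inc.
Aggregating (R3): 30% + 12% = 42%.

42%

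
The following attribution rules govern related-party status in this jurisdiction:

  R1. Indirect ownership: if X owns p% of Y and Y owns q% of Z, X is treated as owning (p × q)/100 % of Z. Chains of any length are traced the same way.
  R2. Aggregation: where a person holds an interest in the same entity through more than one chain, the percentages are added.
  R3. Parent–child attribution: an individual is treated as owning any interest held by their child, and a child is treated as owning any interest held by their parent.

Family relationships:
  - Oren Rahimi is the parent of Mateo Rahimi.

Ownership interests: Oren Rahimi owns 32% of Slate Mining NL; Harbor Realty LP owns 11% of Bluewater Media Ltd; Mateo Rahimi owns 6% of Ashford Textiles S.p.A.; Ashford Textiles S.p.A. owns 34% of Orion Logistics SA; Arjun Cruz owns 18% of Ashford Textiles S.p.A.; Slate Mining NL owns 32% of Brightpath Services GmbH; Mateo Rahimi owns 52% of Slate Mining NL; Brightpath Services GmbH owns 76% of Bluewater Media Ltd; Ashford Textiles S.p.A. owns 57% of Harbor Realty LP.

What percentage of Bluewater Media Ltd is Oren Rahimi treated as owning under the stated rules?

By parent–child attribution (R3), Oren Rahimi is treated as also owning Mateo Rahimi's interest in Slate Mining NL, giving 32% + 52% = 84%.
By parent–child attribution (R3), Oren Rahimi is treated as owning Mateo Rahimi's 6% interest in Ashford Textiles S.p.A.
Chain via Slate Mining NL → Brightpath Services GmbH (R1): 84% × 32% × 76% = 20.4288% of Bluewater Media Ltd.
Chain via Ashford Textiles S.p.A. → Harbor Realty LP (R1): 6% × 57% × 11% = 0.3762% of Bluewater Media Ltd.
Aggregating (R2): 20.4288% + 0.3762% = 20.805%.

20.805%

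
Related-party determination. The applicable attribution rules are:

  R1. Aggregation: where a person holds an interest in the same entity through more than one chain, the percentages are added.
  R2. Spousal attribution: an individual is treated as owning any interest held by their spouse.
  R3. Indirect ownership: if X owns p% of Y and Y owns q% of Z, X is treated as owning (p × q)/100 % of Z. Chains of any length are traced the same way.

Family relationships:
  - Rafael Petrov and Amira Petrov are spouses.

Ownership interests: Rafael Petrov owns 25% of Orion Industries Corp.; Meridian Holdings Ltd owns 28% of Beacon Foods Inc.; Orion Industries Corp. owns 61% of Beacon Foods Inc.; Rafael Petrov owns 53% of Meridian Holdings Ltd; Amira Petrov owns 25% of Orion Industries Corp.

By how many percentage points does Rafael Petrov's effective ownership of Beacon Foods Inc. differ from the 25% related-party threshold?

20.34

By spousal attribution (R2), Rafael Petrov is treated as also owning Amira Petrov's interest in Orion Industries Corp, giving 25% + 25% = 50%.
Chain via Meridian Holdings Ltd (R3): 53% × 28% = 14.84% of Beacon Foods Inc.
Chain via Orion Industries Corp. (R3): 50% × 61% = 30.5% of Beacon Foods Inc.
Aggregating (R1): 14.84% + 30.5% = 45.34%.
45.34% exceeds the 25% threshold by 20.34 percentage points.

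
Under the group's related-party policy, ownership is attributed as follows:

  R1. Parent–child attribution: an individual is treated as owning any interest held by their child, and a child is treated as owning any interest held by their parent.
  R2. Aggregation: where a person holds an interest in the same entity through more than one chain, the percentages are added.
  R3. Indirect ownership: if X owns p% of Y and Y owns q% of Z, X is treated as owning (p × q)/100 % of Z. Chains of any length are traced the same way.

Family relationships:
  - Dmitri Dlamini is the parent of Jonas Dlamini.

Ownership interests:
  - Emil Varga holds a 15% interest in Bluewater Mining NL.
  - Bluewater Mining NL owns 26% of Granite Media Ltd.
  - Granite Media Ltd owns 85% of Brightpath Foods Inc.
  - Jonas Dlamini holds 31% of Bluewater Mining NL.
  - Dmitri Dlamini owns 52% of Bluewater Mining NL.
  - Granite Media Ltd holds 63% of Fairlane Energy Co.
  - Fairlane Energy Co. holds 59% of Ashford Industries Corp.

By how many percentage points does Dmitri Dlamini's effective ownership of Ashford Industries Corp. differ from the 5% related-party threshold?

3.021286

By parent–child attribution (R1), Dmitri Dlamini is treated as also owning Jonas Dlamini's interest in Bluewater Mining NL, giving 52% + 31% = 83%.
Chain via Bluewater Mining NL → Granite Media Ltd → Fairlane Energy Co. (R3): 83% × 26% × 63% × 59% = 8.021286% of Ashford Industries Corp.
8.021286% exceeds the 5% threshold by 3.021286 percentage points.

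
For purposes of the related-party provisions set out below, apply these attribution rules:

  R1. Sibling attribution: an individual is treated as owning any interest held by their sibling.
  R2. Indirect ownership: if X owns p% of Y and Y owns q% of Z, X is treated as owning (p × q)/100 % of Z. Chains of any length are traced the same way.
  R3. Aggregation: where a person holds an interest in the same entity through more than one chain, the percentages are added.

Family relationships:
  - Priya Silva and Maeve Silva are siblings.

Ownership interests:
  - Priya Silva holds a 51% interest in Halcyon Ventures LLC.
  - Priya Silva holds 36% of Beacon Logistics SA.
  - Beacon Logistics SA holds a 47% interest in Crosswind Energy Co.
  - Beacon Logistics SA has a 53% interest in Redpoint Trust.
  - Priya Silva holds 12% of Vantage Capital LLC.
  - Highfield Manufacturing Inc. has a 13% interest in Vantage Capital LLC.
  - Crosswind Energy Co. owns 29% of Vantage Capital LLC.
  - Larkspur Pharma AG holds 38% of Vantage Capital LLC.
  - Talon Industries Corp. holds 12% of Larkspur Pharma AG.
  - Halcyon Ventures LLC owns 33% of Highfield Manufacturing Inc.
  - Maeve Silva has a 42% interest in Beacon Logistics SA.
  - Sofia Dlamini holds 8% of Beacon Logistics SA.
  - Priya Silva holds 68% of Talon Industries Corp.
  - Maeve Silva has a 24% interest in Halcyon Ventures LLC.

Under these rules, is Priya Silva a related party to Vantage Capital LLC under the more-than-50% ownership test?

No

By sibling attribution (R1), Priya Silva is treated as also owning Maeve Silva's interest in Beacon Logistics SA, giving 36% + 42% = 78%.
By sibling attribution (R1), Priya Silva is treated as also owning Maeve Silva's interest in Halcyon Ventures LLC, giving 51% + 24% = 75%.
Chain via Beacon Logistics SA → Crosswind Energy Co. (R2): 78% × 47% × 29% = 10.6314% of Vantage Capital LLC.
Chain via Halcyon Ventures LLC → Highfield Manufacturing Inc. (R2): 75% × 33% × 13% = 3.2175% of Vantage Capital LLC.
Chain via Talon Industries Corp. → Larkspur Pharma AG (R2): 68% × 12% × 38% = 3.1008% of Vantage Capital LLC.
Direct interest in Vantage Capital LLC: 12%.
Aggregating (R3): 10.6314% + 3.2175% + 3.1008% + 12% = 28.9497%.
28.9497% does not exceed the 50% threshold, so Priya is not a related party to Vantage Capital LLC.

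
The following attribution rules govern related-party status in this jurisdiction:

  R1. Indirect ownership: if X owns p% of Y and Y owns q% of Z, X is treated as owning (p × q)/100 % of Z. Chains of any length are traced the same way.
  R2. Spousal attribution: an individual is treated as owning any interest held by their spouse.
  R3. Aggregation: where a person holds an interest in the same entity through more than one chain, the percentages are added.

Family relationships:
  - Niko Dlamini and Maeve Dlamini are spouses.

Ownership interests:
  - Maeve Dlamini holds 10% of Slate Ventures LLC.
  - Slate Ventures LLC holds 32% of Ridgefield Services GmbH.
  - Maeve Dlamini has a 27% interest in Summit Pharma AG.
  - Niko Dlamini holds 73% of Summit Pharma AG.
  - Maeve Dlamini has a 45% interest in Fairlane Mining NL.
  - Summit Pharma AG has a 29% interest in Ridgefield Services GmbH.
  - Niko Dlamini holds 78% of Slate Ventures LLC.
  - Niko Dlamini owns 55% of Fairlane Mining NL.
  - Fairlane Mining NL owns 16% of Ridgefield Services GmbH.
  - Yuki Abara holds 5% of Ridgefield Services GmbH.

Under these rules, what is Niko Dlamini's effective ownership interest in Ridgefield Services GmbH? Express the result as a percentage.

By spousal attribution (R2), Niko Dlamini is treated as also owning Maeve Dlamini's interest in Fairlane Mining NL, giving 55% + 45% = 100%.
By spousal attribution (R2), Niko Dlamini is treated as also owning Maeve Dlamini's interest in Slate Ventures LLC, giving 78% + 10% = 88%.
By spousal attribution (R2), Niko Dlamini is treated as also owning Maeve Dlamini's interest in Summit Pharma AG, giving 73% + 27% = 100%.
Chain via Fairlane Mining NL (R1): 100% × 16% = 16% of Ridgefield Services GmbH.
Chain via Slate Ventures LLC (R1): 88% × 32% = 28.16% of Ridgefield Services GmbH.
Chain via Summit Pharma AG (R1): 100% × 29% = 29% of Ridgefield Services GmbH.
Aggregating (R3): 16% + 28.16% + 29% = 73.16%.

73.16%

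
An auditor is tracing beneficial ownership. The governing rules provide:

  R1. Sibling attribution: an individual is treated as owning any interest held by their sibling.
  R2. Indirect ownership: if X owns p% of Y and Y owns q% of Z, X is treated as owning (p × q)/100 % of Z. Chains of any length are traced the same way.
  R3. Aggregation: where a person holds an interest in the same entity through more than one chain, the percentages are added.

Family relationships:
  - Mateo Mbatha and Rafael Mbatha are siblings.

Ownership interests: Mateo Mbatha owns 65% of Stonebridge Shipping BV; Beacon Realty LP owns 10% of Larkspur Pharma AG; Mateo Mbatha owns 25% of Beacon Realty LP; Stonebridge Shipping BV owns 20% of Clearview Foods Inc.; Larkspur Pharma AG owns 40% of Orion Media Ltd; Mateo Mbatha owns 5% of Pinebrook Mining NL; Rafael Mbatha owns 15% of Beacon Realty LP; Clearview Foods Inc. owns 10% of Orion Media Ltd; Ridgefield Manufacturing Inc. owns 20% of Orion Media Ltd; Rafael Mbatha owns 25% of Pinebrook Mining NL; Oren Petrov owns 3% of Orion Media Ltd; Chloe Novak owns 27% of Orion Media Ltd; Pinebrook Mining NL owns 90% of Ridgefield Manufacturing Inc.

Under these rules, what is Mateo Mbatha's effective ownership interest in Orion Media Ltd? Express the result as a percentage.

8.3%

By sibling attribution (R1), Mateo Mbatha is treated as also owning Rafael Mbatha's interest in Pinebrook Mining NL, giving 5% + 25% = 30%.
By sibling attribution (R1), Mateo Mbatha is treated as also owning Rafael Mbatha's interest in Beacon Realty LP, giving 25% + 15% = 40%.
Chain via Stonebridge Shipping BV → Clearview Foods Inc. (R2): 65% × 20% × 10% = 1.3% of Orion Media Ltd.
Chain via Pinebrook Mining NL → Ridgefield Manufacturing Inc. (R2): 30% × 90% × 20% = 5.4% of Orion Media Ltd.
Chain via Beacon Realty LP → Larkspur Pharma AG (R2): 40% × 10% × 40% = 1.6% of Orion Media Ltd.
Aggregating (R3): 1.3% + 5.4% + 1.6% = 8.3%.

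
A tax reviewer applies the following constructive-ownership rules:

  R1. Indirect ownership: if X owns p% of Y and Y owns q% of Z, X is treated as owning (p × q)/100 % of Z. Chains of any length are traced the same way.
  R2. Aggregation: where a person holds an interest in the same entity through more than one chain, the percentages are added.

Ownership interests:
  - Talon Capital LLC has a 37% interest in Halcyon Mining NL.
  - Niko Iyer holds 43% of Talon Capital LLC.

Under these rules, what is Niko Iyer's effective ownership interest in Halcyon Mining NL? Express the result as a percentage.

15.91%

Chain via Talon Capital LLC (R1): 43% × 37% = 15.91% of Halcyon Mining NL.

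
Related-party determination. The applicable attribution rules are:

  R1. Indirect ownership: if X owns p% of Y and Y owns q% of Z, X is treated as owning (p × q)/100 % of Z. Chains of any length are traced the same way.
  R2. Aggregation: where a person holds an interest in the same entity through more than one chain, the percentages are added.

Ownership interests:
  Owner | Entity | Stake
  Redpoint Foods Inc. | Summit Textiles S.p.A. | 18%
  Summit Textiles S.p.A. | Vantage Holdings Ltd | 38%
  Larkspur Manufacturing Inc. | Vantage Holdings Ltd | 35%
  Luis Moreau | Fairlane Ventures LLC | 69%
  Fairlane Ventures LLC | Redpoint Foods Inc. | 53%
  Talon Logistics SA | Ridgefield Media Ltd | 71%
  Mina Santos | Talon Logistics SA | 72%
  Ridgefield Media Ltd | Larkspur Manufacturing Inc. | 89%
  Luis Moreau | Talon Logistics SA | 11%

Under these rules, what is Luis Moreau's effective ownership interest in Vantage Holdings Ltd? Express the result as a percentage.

4.934203%

Chain via Talon Logistics SA → Ridgefield Media Ltd → Larkspur Manufacturing Inc. (R1): 11% × 71% × 89% × 35% = 2.432815% of Vantage Holdings Ltd.
Chain via Fairlane Ventures LLC → Redpoint Foods Inc. → Summit Textiles S.p.A. (R1): 69% × 53% × 18% × 38% = 2.501388% of Vantage Holdings Ltd.
Aggregating (R2): 2.432815% + 2.501388% = 4.934203%.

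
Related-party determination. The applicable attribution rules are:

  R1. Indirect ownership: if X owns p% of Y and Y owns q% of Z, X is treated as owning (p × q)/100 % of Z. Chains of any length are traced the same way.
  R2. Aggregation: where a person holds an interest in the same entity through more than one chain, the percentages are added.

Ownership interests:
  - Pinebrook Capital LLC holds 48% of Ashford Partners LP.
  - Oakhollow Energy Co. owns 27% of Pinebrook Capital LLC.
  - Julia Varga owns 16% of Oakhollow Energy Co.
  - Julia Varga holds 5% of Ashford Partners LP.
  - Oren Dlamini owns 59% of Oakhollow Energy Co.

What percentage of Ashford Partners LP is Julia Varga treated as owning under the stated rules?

7.0736%

Chain via Oakhollow Energy Co. → Pinebrook Capital LLC (R1): 16% × 27% × 48% = 2.0736% of Ashford Partners LP.
Direct interest in Ashford Partners LP: 5%.
Aggregating (R2): 2.0736% + 5% = 7.0736%.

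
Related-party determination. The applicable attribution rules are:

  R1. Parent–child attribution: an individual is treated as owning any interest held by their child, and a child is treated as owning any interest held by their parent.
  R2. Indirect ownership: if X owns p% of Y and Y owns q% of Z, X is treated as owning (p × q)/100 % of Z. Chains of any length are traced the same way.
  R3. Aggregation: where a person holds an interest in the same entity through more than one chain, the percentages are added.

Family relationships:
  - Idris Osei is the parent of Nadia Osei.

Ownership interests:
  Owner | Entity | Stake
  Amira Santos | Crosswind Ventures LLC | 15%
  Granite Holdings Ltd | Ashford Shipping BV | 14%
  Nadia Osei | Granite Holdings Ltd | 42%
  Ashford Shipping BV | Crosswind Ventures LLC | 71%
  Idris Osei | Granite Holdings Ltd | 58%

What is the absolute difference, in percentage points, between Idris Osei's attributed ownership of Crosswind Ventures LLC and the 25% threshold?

By parent–child attribution (R1), Idris Osei is treated as also owning Nadia Osei's interest in Granite Holdings Ltd, giving 58% + 42% = 100%.
Chain via Granite Holdings Ltd → Ashford Shipping BV (R2): 100% × 14% × 71% = 9.94% of Crosswind Ventures LLC.
9.94% falls short of the 25% threshold by 15.06 percentage points.

15.06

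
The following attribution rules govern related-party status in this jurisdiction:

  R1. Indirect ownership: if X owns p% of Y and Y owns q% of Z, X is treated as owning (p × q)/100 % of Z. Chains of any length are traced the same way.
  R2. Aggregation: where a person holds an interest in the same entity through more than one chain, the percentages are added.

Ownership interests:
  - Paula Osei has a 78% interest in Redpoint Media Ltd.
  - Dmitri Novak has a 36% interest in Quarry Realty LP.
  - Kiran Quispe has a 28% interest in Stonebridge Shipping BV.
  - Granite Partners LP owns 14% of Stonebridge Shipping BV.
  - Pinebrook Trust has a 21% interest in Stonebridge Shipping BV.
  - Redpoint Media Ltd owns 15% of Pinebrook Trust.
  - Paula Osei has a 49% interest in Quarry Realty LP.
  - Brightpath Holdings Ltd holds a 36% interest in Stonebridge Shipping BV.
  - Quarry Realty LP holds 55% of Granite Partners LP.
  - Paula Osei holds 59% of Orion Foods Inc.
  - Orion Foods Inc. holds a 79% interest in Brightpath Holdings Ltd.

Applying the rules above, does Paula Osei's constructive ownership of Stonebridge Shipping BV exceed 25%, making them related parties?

No

Chain via Quarry Realty LP → Granite Partners LP (R1): 49% × 55% × 14% = 3.773% of Stonebridge Shipping BV.
Chain via Redpoint Media Ltd → Pinebrook Trust (R1): 78% × 15% × 21% = 2.457% of Stonebridge Shipping BV.
Chain via Orion Foods Inc. → Brightpath Holdings Ltd (R1): 59% × 79% × 36% = 16.7796% of Stonebridge Shipping BV.
Aggregating (R2): 3.773% + 2.457% + 16.7796% = 23.0096%.
23.0096% does not exceed the 25% threshold, so Paula is not a related party to Stonebridge Shipping BV.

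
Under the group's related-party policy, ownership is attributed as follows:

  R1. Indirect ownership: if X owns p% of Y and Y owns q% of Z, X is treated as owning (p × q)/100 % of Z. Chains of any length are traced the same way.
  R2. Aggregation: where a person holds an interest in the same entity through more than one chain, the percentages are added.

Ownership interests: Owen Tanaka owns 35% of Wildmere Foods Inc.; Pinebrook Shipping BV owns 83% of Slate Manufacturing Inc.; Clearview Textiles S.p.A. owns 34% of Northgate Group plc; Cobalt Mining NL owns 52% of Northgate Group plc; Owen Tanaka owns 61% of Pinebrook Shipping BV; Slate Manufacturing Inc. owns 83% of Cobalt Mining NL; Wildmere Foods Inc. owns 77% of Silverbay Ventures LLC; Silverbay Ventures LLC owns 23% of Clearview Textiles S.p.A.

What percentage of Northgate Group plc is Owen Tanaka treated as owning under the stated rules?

23.959398%

Chain via Wildmere Foods Inc. → Silverbay Ventures LLC → Clearview Textiles S.p.A. (R1): 35% × 77% × 23% × 34% = 2.10749% of Northgate Group plc.
Chain via Pinebrook Shipping BV → Slate Manufacturing Inc. → Cobalt Mining NL (R1): 61% × 83% × 83% × 52% = 21.851908% of Northgate Group plc.
Aggregating (R2): 2.10749% + 21.851908% = 23.959398%.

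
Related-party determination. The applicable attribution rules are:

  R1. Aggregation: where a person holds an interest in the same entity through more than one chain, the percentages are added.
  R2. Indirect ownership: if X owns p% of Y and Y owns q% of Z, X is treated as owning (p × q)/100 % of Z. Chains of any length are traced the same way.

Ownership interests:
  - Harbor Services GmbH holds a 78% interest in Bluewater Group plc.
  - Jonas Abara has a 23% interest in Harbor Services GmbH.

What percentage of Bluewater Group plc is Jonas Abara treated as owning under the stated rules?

Chain via Harbor Services GmbH (R2): 23% × 78% = 17.94% of Bluewater Group plc.

17.94%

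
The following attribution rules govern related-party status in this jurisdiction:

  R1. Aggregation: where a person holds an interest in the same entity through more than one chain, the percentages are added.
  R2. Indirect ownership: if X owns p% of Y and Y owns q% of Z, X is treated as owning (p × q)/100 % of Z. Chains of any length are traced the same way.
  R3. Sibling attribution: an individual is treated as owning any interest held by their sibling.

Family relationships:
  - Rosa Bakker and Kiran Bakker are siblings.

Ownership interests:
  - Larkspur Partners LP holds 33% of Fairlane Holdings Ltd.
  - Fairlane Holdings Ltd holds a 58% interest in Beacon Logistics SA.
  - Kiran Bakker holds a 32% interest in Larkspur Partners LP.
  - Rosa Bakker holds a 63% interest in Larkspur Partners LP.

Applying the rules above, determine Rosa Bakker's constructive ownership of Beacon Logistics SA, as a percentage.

By sibling attribution (R3), Rosa Bakker is treated as also owning Kiran Bakker's interest in Larkspur Partners LP, giving 63% + 32% = 95%.
Chain via Larkspur Partners LP → Fairlane Holdings Ltd (R2): 95% × 33% × 58% = 18.183% of Beacon Logistics SA.

18.183%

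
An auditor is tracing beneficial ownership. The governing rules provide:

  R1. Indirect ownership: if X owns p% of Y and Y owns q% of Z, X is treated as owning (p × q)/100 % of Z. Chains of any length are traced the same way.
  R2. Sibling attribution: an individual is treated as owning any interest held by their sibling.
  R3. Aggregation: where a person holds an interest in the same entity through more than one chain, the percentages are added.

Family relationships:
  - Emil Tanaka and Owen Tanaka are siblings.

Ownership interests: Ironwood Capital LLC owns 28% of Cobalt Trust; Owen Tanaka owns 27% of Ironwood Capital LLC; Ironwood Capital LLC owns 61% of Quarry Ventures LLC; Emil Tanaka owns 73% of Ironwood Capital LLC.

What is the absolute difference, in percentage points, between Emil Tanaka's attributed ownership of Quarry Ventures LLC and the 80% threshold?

By sibling attribution (R2), Emil Tanaka is treated as also owning Owen Tanaka's interest in Ironwood Capital LLC, giving 73% + 27% = 100%.
Chain via Ironwood Capital LLC (R1): 100% × 61% = 61% of Quarry Ventures LLC.
61% falls short of the 80% threshold by 19 percentage points.

19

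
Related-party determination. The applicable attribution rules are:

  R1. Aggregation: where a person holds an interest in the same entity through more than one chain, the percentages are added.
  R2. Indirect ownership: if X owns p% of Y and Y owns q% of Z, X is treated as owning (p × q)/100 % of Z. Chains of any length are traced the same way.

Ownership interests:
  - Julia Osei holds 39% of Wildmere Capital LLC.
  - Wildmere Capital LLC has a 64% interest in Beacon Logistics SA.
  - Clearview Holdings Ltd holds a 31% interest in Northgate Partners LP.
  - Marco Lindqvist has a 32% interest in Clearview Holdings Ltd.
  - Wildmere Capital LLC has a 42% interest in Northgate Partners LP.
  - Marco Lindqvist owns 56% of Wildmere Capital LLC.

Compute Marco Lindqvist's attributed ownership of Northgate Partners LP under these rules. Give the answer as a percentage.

33.44%

Chain via Wildmere Capital LLC (R2): 56% × 42% = 23.52% of Northgate Partners LP.
Chain via Clearview Holdings Ltd (R2): 32% × 31% = 9.92% of Northgate Partners LP.
Aggregating (R1): 23.52% + 9.92% = 33.44%.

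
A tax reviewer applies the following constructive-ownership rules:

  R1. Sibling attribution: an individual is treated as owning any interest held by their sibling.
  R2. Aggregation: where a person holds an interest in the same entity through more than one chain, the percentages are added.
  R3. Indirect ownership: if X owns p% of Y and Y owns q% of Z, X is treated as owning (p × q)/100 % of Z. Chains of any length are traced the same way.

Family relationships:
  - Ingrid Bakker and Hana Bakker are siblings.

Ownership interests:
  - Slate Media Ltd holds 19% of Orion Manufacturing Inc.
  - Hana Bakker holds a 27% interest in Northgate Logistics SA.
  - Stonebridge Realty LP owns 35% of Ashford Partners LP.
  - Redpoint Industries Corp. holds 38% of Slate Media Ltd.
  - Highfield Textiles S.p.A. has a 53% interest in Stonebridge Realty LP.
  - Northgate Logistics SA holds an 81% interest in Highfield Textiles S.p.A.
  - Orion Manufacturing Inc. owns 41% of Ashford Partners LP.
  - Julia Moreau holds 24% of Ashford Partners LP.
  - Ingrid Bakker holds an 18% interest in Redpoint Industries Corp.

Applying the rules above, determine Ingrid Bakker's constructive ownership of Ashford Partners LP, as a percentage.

By sibling attribution (R1), Ingrid Bakker is treated as owning Hana Bakker's 27% interest in Northgate Logistics SA.
Chain via Redpoint Industries Corp. → Slate Media Ltd → Orion Manufacturing Inc. (R3): 18% × 38% × 19% × 41% = 0.532836% of Ashford Partners LP.
Chain via Northgate Logistics SA → Highfield Textiles S.p.A. → Stonebridge Realty LP (R3): 27% × 81% × 53% × 35% = 4.056885% of Ashford Partners LP.
Aggregating (R2): 0.532836% + 4.056885% = 4.589721%.

4.589721%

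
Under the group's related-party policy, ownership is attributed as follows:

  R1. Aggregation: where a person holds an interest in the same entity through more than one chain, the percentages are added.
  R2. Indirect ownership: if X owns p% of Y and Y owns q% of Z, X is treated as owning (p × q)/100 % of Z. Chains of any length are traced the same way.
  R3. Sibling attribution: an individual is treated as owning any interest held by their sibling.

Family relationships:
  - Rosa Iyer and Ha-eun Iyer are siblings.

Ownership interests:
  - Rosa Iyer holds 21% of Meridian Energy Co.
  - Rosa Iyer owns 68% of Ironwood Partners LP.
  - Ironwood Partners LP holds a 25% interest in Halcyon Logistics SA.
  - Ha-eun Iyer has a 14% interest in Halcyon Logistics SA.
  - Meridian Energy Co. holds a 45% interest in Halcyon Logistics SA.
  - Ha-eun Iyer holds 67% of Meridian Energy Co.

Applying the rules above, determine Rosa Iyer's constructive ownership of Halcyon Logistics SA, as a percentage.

By sibling attribution (R3), Rosa Iyer is treated as also owning Ha-eun Iyer's interest in Meridian Energy Co, giving 21% + 67% = 88%.
By sibling attribution (R3), Rosa Iyer is treated as owning Ha-eun Iyer's 14% interest in Halcyon Logistics SA.
Chain via Ironwood Partners LP (R2): 68% × 25% = 17% of Halcyon Logistics SA.
Chain via Meridian Energy Co. (R2): 88% × 45% = 39.6% of Halcyon Logistics SA.
Direct interest in Halcyon Logistics SA: 14%.
Aggregating (R1): 17% + 39.6% + 14% = 70.6%.

70.6%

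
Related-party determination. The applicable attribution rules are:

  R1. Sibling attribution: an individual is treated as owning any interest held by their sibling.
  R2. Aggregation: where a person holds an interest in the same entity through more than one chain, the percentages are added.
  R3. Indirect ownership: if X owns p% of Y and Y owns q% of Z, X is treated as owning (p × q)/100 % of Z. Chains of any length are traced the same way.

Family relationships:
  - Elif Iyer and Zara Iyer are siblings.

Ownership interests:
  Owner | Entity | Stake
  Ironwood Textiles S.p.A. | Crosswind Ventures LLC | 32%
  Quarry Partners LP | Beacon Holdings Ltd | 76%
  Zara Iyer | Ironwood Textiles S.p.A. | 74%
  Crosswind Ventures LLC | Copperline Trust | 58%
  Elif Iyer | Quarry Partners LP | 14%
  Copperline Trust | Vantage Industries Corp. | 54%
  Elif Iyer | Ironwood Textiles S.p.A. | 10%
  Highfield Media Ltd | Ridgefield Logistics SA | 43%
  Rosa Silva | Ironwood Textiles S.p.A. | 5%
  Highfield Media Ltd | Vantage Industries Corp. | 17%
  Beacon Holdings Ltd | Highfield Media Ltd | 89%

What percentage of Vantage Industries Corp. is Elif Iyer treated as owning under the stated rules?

10.028648%

By sibling attribution (R1), Elif Iyer is treated as also owning Zara Iyer's interest in Ironwood Textiles S.p.A, giving 10% + 74% = 84%.
Chain via Ironwood Textiles S.p.A. → Crosswind Ventures LLC → Copperline Trust (R3): 84% × 32% × 58% × 54% = 8.418816% of Vantage Industries Corp.
Chain via Quarry Partners LP → Beacon Holdings Ltd → Highfield Media Ltd (R3): 14% × 76% × 89% × 17% = 1.609832% of Vantage Industries Corp.
Aggregating (R2): 8.418816% + 1.609832% = 10.028648%.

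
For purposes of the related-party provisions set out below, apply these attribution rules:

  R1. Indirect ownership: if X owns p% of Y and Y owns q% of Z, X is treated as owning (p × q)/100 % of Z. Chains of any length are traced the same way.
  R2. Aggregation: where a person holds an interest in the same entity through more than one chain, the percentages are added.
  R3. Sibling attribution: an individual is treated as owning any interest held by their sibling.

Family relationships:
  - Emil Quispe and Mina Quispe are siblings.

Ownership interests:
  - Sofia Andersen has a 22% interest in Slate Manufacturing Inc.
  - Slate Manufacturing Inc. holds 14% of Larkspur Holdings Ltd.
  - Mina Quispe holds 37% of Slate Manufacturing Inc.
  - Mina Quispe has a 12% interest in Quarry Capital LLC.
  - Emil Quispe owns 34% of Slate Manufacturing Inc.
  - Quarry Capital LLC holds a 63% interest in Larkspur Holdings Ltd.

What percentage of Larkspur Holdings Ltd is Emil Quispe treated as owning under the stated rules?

By sibling attribution (R3), Emil Quispe is treated as also owning Mina Quispe's interest in Slate Manufacturing Inc, giving 34% + 37% = 71%.
By sibling attribution (R3), Emil Quispe is treated as owning Mina Quispe's 12% interest in Quarry Capital LLC.
Chain via Slate Manufacturing Inc. (R1): 71% × 14% = 9.94% of Larkspur Holdings Ltd.
Chain via Quarry Capital LLC (R1): 12% × 63% = 7.56% of Larkspur Holdings Ltd.
Aggregating (R2): 9.94% + 7.56% = 17.5%.

17.5%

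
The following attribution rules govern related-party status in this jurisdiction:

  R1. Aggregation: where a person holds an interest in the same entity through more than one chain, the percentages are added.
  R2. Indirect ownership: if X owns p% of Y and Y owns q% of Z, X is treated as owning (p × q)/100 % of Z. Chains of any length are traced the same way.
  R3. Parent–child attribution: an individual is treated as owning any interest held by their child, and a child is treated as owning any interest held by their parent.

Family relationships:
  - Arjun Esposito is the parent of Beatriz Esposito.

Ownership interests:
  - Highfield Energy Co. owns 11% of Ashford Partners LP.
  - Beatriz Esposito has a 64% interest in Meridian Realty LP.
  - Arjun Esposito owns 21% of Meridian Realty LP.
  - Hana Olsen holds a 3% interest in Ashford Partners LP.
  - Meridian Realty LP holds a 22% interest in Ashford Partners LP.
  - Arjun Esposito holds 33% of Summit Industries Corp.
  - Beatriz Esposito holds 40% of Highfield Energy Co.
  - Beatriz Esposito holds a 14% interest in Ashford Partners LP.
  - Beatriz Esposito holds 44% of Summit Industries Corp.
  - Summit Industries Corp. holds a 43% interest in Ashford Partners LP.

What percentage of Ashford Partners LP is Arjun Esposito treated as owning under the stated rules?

By parent–child attribution (R3), Arjun Esposito is treated as also owning Beatriz Esposito's interest in Meridian Realty LP, giving 21% + 64% = 85%.
By parent–child attribution (R3), Arjun Esposito is treated as also owning Beatriz Esposito's interest in Summit Industries Corp, giving 33% + 44% = 77%.
By parent–child attribution (R3), Arjun Esposito is treated as owning Beatriz Esposito's 40% interest in Highfield Energy Co.
By parent–child attribution (R3), Arjun Esposito is treated as owning Beatriz Esposito's 14% interest in Ashford Partners LP.
Chain via Meridian Realty LP (R2): 85% × 22% = 18.7% of Ashford Partners LP.
Chain via Summit Industries Corp. (R2): 77% × 43% = 33.11% of Ashford Partners LP.
Chain via Highfield Energy Co. (R2): 40% × 11% = 4.4% of Ashford Partners LP.
Direct interest in Ashford Partners LP: 14%.
Aggregating (R1): 18.7% + 33.11% + 4.4% + 14% = 70.21%.

70.21%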